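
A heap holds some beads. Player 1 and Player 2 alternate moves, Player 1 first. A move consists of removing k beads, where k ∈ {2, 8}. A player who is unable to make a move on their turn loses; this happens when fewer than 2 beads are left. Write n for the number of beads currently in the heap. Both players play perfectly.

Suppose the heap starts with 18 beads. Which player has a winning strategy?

Player 1 wins.

Build the W/L table. Terminal = L. A non-terminal position is W if it has a move to some L; otherwise it is L.
n=0: no move → L
n=1: no move → L
n=2: →0(L), so W
n=3: →1(L), so W
n=4: →2(W) only, which is W, so L
n=5: →3(W) only, which is W, so L
n=6: →4(L), so W
n=7: →5(L), so W
n=8: →0(L), so W
n=9: →1(L), so W
n=10: →8(W), 2(W) — all W, so L
n=11: →9(W), 3(W) — all W, so L
n=12: →10(L), so W
n=13: →11(L), so W
n=14: →12(W), 6(W) — all W, so L
n=15: →13(W), 7(W) — all W, so L
n=16: →14(L), so W
n=17: →15(L), so W
n=18: →10(L), so W
The starting position 18 is W: Player 1 should remove 8, leaving 10, handing over an L position.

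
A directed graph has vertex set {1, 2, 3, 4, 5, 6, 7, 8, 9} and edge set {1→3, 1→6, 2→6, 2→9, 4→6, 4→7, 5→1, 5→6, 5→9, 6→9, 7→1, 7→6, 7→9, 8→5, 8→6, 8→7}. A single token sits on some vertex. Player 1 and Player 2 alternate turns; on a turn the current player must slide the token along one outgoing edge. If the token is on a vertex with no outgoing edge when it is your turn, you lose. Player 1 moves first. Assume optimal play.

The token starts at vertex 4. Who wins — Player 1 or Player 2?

Label each position W (a win for the player to move) or L (a loss). A position with no legal move is L; any other position is W exactly when some move reaches an L, and L when every move reaches a W.
Every edge goes from a vertex to one that appears earlier in the order 9, 3, 6, 2, 1, 5, 7, 8, 4, so processing vertices in that order labels each vertex after all of its successors.
9: no outgoing edge → L
3: no outgoing edge → L
6: W (go to 9, an L position)
2: W (go to 9, an L position)
1: W (go to 3, an L position)
5: W (go to 9, an L position)
7: W (go to 9, an L position)
8: L (options 7(W), 5(W), 6(W) are all W)
4: L (options 7(W), 6(W) are all W)
The starting position 4 is L: whatever Player 1 does, the opponent receives a W position.

Player 2 wins.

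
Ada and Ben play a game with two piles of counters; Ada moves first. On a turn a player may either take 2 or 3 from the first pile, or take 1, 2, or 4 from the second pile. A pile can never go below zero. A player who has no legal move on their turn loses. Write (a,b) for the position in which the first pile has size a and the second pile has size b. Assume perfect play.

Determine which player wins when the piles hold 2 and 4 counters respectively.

Ben wins.

Compute win/loss labels from the base case upward. A position with no move is L. Any other position is W if it can reach an L in one move, else L.
No move ever increases a pile, so every position that can arise here has a ≤ 2 and b ≤ 4; it is enough to label the cells with 0 ≤ a ≤ 2 and 0 ≤ b ≤ 4.
Every move lowers a or b (never raises either), so fill the grid row by row in increasing a, and left to right within a row: each cell's successors are then already labelled.
      b=0  b=1  b=2  b=3  b=4
a=0:    L    W    W    L    W
a=1:    L    W    W    L    W
a=2:    W    L    W    W    L
Cells with no legal move (terminal, hence L): (0,0), (1,0).
The remaining L cells, each justified by listing all of its moves:
(0,3): L (options (0,2)(W), (0,1)(W) are all W)
(1,3): L (options (1,2)(W), (1,1)(W) are all W)
(2,1): L (options (0,1)(W), (2,0)(W) are all W)
(2,4): L (options (0,4)(W), (2,3)(W), (2,2)(W), (2,0)(W) are all W)
Every other cell has at least one move into one of the L cells above, so it is W.
Every move from (2,4) reaches a W position, so the mover loses.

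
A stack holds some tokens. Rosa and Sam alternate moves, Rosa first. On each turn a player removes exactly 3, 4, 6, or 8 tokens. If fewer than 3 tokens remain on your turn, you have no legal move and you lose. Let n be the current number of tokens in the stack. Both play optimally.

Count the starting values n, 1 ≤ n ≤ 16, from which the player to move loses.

5

Use the standard recursion: the mover loses at a terminal position; elsewhere, the mover wins exactly when some move hands the opponent an L position.
n=0: no move → L
n=1: no move → L
n=2: no move → L
n=3: →0(L), so W
n=4: →1(L), so W
n=5: →2(L), so W
n=6: →2(L), so W
n=7: →1(L), so W
n=8: →2(L), so W
n=9: →1(L), so W
n=10: →2(L), so W
n=11: →8(W), 7(W), 5(W), 3(W) — all W, so L
n=12: →9(W), 8(W), 6(W), 4(W) — all W, so L
n=13: →10(W), 9(W), 7(W), 5(W) — all W, so L
n=14: →11(L), so W
n=15: →12(L), so W
n=16: →13(L), so W
L entries with 1 ≤ n ≤ 16 (n=0 is outside the asked range and is not counted): n = 1, 2, 11, 12, 13; that makes 5.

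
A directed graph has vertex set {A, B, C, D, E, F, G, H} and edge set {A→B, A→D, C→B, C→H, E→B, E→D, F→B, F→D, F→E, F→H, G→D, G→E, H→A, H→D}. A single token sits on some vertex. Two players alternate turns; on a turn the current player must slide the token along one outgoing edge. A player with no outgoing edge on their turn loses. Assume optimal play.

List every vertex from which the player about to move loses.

B, D

Use the standard recursion: the mover loses at a terminal position; elsewhere, the mover wins exactly when some move hands the opponent an L position.
Every edge goes from a vertex to one that appears earlier in the order B, D, E, G, A, H, C, F, so processing vertices in that order labels each vertex after all of its successors.
B: no outgoing edge → L
D: no outgoing edge → L
E: W (go to D, an L position)
G: W (go to D, an L position)
A: W (go to D, an L position)
H: W (go to D, an L position)
C: W (go to B, an L position)
F: W (go to D, an L position)
Reading off the rows marked L gives the requested list; there are 2 such vertices.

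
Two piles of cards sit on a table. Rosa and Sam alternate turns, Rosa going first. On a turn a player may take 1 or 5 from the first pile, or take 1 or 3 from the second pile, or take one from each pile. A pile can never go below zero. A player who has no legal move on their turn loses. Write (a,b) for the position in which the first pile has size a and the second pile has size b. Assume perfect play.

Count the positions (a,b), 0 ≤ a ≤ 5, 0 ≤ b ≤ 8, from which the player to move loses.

15

Positions with no move are L. A position that does have a move is losing for the player to move precisely when every available move leads to a winning position for the opponent. Fill in the labels:
Every move lowers a or b (never raises either), so fill the grid row by row in increasing a, and left to right within a row: each cell's successors are then already labelled.
      b=0  b=1  b=2  b=3  b=4  b=5  b=6  b=7  b=8
a=0:    L    W    L    W    L    W    L    W    L
a=1:    W    W    W    W    W    W    W    W    W
a=2:    L    W    L    W    L    W    L    W    L
a=3:    W    W    W    W    W    W    W    W    W
a=4:    L    W    L    W    L    W    L    W    L
a=5:    W    W    W    W    W    W    W    W    W
Cells with no legal move (terminal, hence L): (0,0).
The remaining L cells, each justified by listing all of its moves:
(0,2): the only move is to (0,1)(W), a W ⇒ L
(0,4): moves to (0,3)(W), (0,1)(W); every one is W ⇒ L
(0,6): moves to (0,5)(W), (0,3)(W); every one is W ⇒ L
(0,8): moves to (0,7)(W), (0,5)(W); every one is W ⇒ L
(2,0): the only move is to (1,0)(W), a W ⇒ L
(2,2): moves to (1,2)(W), (2,1)(W), (1,1)(W); every one is W ⇒ L
(2,4): moves to (1,4)(W), (2,3)(W), (2,1)(W), (1,3)(W); every one is W ⇒ L
(2,6): moves to (1,6)(W), (2,5)(W), (2,3)(W), (1,5)(W); every one is W ⇒ L
(2,8): moves to (1,8)(W), (2,7)(W), (2,5)(W), (1,7)(W); every one is W ⇒ L
(4,0): the only move is to (3,0)(W), a W ⇒ L
(4,2): moves to (3,2)(W), (4,1)(W), (3,1)(W); every one is W ⇒ L
(4,4): moves to (3,4)(W), (4,3)(W), (4,1)(W), (3,3)(W); every one is W ⇒ L
(4,6): moves to (3,6)(W), (4,5)(W), (4,3)(W), (3,5)(W); every one is W ⇒ L
(4,8): moves to (3,8)(W), (4,7)(W), (4,5)(W), (3,7)(W); every one is W ⇒ L
Every other cell has at least one move into one of the L cells above, so it is W.
L cells per row: a=0: 5, a=1: 0, a=2: 5, a=3: 0, a=4: 5, a=5: 0; total 15.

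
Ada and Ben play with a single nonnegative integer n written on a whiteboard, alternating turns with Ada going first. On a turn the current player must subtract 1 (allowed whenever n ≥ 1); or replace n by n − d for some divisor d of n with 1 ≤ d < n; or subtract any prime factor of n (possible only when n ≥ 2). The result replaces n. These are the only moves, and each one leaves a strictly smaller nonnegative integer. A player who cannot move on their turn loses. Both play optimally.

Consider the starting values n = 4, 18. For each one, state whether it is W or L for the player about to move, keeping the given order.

4: L, 18: W

Compute win/loss labels from the base case upward. A position with no move is L. Any other position is W if it can reach an L in one move, else L.
n=0: no move → L
n=1: can move to 0, which is L ⇒ W
n=2: can move to 0, which is L ⇒ W
n=3: can move to 0, which is L ⇒ W
n=4: moves to 2(W), 3(W); every one is W ⇒ L
n=5: can move to 0, which is L ⇒ W
n=6: can move to 4, which is L ⇒ W
n=7: can move to 0, which is L ⇒ W
n=8: can move to 4, which is L ⇒ W
n=9: moves to 6(W), 8(W); every one is W ⇒ L
n=10: can move to 9, which is L ⇒ W
n=11: can move to 0, which is L ⇒ W
n=12: can move to 9, which is L ⇒ W
n=13: can move to 0, which is L ⇒ W
n=14: moves to 7(W), 12(W), 13(W); every one is W ⇒ L
n=15: can move to 14, which is L ⇒ W
n=16: can move to 14, which is L ⇒ W
n=17: can move to 0, which is L ⇒ W
n=18: can move to 9, which is L ⇒ W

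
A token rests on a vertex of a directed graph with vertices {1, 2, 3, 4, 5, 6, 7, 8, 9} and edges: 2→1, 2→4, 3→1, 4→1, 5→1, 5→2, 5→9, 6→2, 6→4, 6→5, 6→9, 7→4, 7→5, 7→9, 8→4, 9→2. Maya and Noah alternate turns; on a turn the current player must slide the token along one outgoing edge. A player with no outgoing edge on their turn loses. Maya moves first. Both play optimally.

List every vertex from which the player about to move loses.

1, 8, 9

Positions with no move are L. A position that does have a move is losing for the player to move precisely when every available move leads to a winning position for the opponent. Fill in the labels:
Every edge goes from a vertex to one that appears earlier in the order 1, 4, 2, 9, 5, 6, 7, 3, 8, so processing vertices in that order labels each vertex after all of its successors.
1: no outgoing edge → L
4: reaches L-position 1 → W
2: reaches L-position 1 → W
9: only reaches 2(W), which is W → L
5: reaches L-position 9 → W
6: reaches L-position 9 → W
7: reaches L-position 9 → W
3: reaches L-position 1 → W
8: only reaches 4(W), which is W → L
Reading off the rows marked L gives the requested list; there are 3 such vertices.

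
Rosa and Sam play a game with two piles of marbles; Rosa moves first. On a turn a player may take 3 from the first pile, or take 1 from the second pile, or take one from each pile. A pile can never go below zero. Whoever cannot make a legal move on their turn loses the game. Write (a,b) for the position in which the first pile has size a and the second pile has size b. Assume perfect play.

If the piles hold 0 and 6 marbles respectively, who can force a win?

Work bottom-up. With no move the player to move loses. Otherwise the position is W if at least one move leads to an L position for the opponent, and L if every move leads to a W.
No move ever increases a pile, so every position that can arise here has a ≤ 0 and b ≤ 6; it is enough to label the cells with 0 ≤ a ≤ 0 and 0 ≤ b ≤ 6.
Every move lowers a or b (never raises either), so fill the grid row by row in increasing a, and left to right within a row: each cell's successors are then already labelled.
      b=0  b=1  b=2  b=3  b=4  b=5  b=6
a=0:    L    W    L    W    L    W    L
Cells with no legal move (terminal, hence L): (0,0).
The remaining L cells, each justified by listing all of its moves:
(0,2): →(0,1)(W) only, which is W, so L
(0,4): →(0,3)(W) only, which is W, so L
(0,6): →(0,5)(W) only, which is W, so L
Every other cell has at least one move into one of the L cells above, so it is W.
The starting position (0,6) is L: whatever Rosa does, the opponent receives a W position.

Sam wins.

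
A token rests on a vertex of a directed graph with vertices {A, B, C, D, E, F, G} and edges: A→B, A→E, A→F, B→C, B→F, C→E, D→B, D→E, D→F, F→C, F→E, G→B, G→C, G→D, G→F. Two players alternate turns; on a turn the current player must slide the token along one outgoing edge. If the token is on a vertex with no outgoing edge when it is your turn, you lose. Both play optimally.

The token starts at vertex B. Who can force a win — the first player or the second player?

Classify positions by backward induction: terminal positions (no move available) are L. From any other position, the mover wins iff some move reaches an L.
Every edge goes from a vertex to one that appears earlier in the order E, C, F, B, D, G, A, so processing vertices in that order labels each vertex after all of its successors.
E: no outgoing edge → L
C: can move to E, which is L ⇒ W
F: can move to E, which is L ⇒ W
B: moves to F(W), C(W); every one is W ⇒ L
D: can move to B, which is L ⇒ W
G: can move to B, which is L ⇒ W
A: can move to B, which is L ⇒ W
Every move from B reaches a W position, so the mover loses.

The second player wins.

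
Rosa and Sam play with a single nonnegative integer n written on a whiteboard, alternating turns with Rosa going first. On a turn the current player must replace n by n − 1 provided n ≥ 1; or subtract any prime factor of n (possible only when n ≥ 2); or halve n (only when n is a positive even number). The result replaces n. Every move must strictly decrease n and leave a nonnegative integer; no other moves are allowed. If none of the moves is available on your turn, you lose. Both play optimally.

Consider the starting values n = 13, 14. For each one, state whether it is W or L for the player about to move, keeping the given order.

Work bottom-up. With no move the player to move loses. Otherwise the position is W if at least one move leads to an L position for the opponent, and L if every move leads to a W.
n=0: no move → L
n=1: →0(L), so W
n=2: →0(L), so W
n=3: →0(L), so W
n=4: →2(W), 3(W) — all W, so L
n=5: →0(L), so W
n=6: →4(L), so W
n=7: →0(L), so W
n=8: →4(L), so W
n=9: →6(W), 8(W) — all W, so L
n=10: →9(L), so W
n=11: →0(L), so W
n=12: →9(L), so W
n=13: →0(L), so W
n=14: →7(W), 12(W), 13(W) — all W, so L

13: W, 14: L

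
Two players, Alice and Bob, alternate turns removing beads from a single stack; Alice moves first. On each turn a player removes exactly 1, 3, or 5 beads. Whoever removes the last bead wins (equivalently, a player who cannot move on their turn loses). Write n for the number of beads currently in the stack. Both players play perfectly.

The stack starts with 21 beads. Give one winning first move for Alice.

Label each position W (a win for the player to move) or L (a loss). A position with no legal move is L; any other position is W exactly when some move reaches an L, and L when every move reaches a W.
n=0: no move → L
n=1: can move to 0, which is L ⇒ W
n=2: the only move is to 1(W), a W ⇒ L
n=3: can move to 2, which is L ⇒ W
n=4: moves to 3(W), 1(W); every one is W ⇒ L
n=5: can move to 4, which is L ⇒ W
n=6: moves to 5(W), 3(W), 1(W); every one is W ⇒ L
n=7: can move to 6, which is L ⇒ W
n=8: moves to 7(W), 5(W), 3(W); every one is W ⇒ L
n=9: can move to 8, which is L ⇒ W
n=10: moves to 9(W), 7(W), 5(W); every one is W ⇒ L
n=11: can move to 10, which is L ⇒ W
n=12: moves to 11(W), 9(W), 7(W); every one is W ⇒ L
n=13: can move to 12, which is L ⇒ W
n=14: moves to 13(W), 11(W), 9(W); every one is W ⇒ L
n=15: can move to 14, which is L ⇒ W
n=16: moves to 15(W), 13(W), 11(W); every one is W ⇒ L
n=17: can move to 16, which is L ⇒ W
n=18: moves to 17(W), 15(W), 13(W); every one is W ⇒ L
n=19: can move to 18, which is L ⇒ W
n=20: moves to 19(W), 17(W), 15(W); every one is W ⇒ L
n=21: can move to 20, which is L ⇒ W
From 21, the L positions reachable in one move are: 20, 18, 16. Any move reaching one of these is winning.

Remove 1, leaving 20.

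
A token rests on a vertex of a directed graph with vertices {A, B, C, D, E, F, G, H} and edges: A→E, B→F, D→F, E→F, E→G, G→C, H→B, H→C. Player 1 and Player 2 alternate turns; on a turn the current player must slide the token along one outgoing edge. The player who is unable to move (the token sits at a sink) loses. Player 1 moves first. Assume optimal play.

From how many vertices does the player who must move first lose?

3

Label each position W (a win for the player to move) or L (a loss). A position with no legal move is L; any other position is W exactly when some move reaches an L, and L when every move reaches a W.
Every edge goes from a vertex to one that appears earlier in the order C, F, G, E, B, D, A, H, so processing vertices in that order labels each vertex after all of its successors.
C: no outgoing edge → L
F: no outgoing edge → L
G: →C(L), so W
E: →F(L), so W
B: →F(L), so W
D: →F(L), so W
A: →E(W) only, which is W, so L
H: →C(L), so W
The L vertices are A, C, F; that is 3 in all.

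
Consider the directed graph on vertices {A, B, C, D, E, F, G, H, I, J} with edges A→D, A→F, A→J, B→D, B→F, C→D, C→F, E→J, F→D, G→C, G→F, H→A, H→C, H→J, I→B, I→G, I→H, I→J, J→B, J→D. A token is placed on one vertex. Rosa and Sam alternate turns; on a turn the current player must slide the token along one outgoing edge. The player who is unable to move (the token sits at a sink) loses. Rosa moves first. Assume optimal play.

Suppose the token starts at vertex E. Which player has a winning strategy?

Sam wins.

Use the standard recursion: the mover loses at a terminal position; elsewhere, the mover wins exactly when some move hands the opponent an L position.
Every edge goes from a vertex to one that appears earlier in the order D, F, B, J, A, C, G, H, I, E, so processing vertices in that order labels each vertex after all of its successors.
D: no outgoing edge → L
F: reaches L-position D → W
B: reaches L-position D → W
J: reaches L-position D → W
A: reaches L-position D → W
C: reaches L-position D → W
G: only reaches C(W), F(W), all W → L
H: only reaches C(W), A(W), J(W), all W → L
I: reaches L-position H → W
E: only reaches J(W), which is W → L
The starting position E is L: whatever Rosa does, the opponent receives a W position.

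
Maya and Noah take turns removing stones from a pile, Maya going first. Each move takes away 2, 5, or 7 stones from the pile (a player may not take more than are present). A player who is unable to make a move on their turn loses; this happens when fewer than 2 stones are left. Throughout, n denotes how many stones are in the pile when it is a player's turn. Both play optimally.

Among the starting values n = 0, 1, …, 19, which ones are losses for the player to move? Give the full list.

Label each position W (a win for the player to move) or L (a loss). A position with no legal move is L; any other position is W exactly when some move reaches an L, and L when every move reaches a W.
n=0: no move → L
n=1: no move → L
n=2: can move to 0, which is L ⇒ W
n=3: can move to 1, which is L ⇒ W
n=4: the only move is to 2(W), a W ⇒ L
n=5: can move to 0, which is L ⇒ W
n=6: can move to 4, which is L ⇒ W
n=7: can move to 0, which is L ⇒ W
n=8: can move to 1, which is L ⇒ W
n=9: can move to 4, which is L ⇒ W
n=10: moves to 8(W), 5(W), 3(W); every one is W ⇒ L
n=11: can move to 4, which is L ⇒ W
n=12: can move to 10, which is L ⇒ W
n=13: moves to 11(W), 8(W), 6(W); every one is W ⇒ L
n=14: moves to 12(W), 9(W), 7(W); every one is W ⇒ L
n=15: can move to 13, which is L ⇒ W
n=16: can move to 14, which is L ⇒ W
n=17: can move to 10, which is L ⇒ W
n=18: can move to 13, which is L ⇒ W
n=19: can move to 14, which is L ⇒ W
Reading off the rows marked L gives the requested list; there are 6 such values of n.

0, 1, 4, 10, 13, 14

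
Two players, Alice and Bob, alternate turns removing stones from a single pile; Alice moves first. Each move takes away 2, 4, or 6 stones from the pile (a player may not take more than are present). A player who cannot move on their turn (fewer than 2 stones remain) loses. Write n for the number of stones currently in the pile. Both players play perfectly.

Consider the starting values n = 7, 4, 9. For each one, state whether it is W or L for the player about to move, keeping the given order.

7: W, 4: W, 9: L

Use the standard recursion: the mover loses at a terminal position; elsewhere, the mover wins exactly when some move hands the opponent an L position.
n=0: no move → L
n=1: no move → L
n=2: reaches L-position 0 → W
n=3: reaches L-position 1 → W
n=4: reaches L-position 0 → W
n=5: reaches L-position 1 → W
n=6: reaches L-position 0 → W
n=7: reaches L-position 1 → W
n=8: only reaches 6(W), 4(W), 2(W), all W → L
n=9: only reaches 7(W), 5(W), 3(W), all W → L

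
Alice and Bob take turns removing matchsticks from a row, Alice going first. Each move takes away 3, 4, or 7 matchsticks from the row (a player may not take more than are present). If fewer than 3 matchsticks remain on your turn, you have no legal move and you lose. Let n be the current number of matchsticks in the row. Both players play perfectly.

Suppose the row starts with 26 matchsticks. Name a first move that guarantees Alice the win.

Positions with no move are L. A position that does have a move is losing for the player to move precisely when every available move leads to a winning position for the opponent. Fill in the labels:
n=0: no move → L
n=1: no move → L
n=2: no move → L
n=3: →0(L), so W
n=4: →1(L), so W
n=5: →2(L), so W
n=6: →2(L), so W
n=7: →0(L), so W
n=8: →1(L), so W
n=9: →2(L), so W
n=10: →7(W), 6(W), 3(W) — all W, so L
n=11: →8(W), 7(W), 4(W) — all W, so L
n=12: →9(W), 8(W), 5(W) — all W, so L
n=13: →10(L), so W
n=14: →11(L), so W
n=15: →12(L), so W
n=16: →12(L), so W
n=17: →10(L), so W
n=18: →11(L), so W
n=19: →12(L), so W
n=20: →17(W), 16(W), 13(W) — all W, so L
n=21: →18(W), 17(W), 14(W) — all W, so L
n=22: →19(W), 18(W), 15(W) — all W, so L
n=23: →20(L), so W
n=24: →21(L), so W
n=25: →22(L), so W
n=26: →22(L), so W
From 26, the L positions reachable in one move are: 22.

Remove 4, leaving 22.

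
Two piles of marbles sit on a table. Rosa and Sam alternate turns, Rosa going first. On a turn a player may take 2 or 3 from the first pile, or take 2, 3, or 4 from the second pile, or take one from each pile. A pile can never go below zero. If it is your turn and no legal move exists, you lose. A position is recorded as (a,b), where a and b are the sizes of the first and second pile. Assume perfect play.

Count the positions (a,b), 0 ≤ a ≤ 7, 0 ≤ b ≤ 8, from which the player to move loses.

Build the W/L table. Terminal = L. A non-terminal position is W if it has a move to some L; otherwise it is L.
Every move lowers a or b (never raises either), so fill the grid row by row in increasing a, and left to right within a row: each cell's successors are then already labelled.
      b=0  b=1  b=2  b=3  b=4  b=5  b=6  b=7  b=8
a=0:    L    L    W    W    W    W    L    L    W
a=1:    L    W    W    W    W    L    L    W    W
a=2:    W    W    L    L    W    W    W    W    L
a=3:    W    W    L    W    W    W    W    W    L
a=4:    W    L    W    W    W    W    W    L    W
a=5:    L    L    W    W    W    W    L    L    W
a=6:    L    W    W    W    W    L    L    W    W
a=7:    W    W    L    L    W    W    W    W    L
Cells with no legal move (terminal, hence L): (0,0), (0,1), (1,0).
The remaining L cells, each justified by listing all of its moves:
(0,6): only reaches (0,4)(W), (0,3)(W), (0,2)(W), all W → L
(0,7): only reaches (0,5)(W), (0,4)(W), (0,3)(W), all W → L
(1,5): only reaches (1,3)(W), (1,2)(W), (1,1)(W), (0,4)(W), all W → L
(1,6): only reaches (1,4)(W), (1,3)(W), (1,2)(W), (0,5)(W), all W → L
(2,2): only reaches (0,2)(W), (2,0)(W), (1,1)(W), all W → L
(2,3): only reaches (0,3)(W), (2,1)(W), (2,0)(W), (1,2)(W), all W → L
(2,8): only reaches (0,8)(W), (2,6)(W), (2,5)(W), (2,4)(W), (1,7)(W), all W → L
(3,2): only reaches (1,2)(W), (0,2)(W), (3,0)(W), (2,1)(W), all W → L
(3,8): only reaches (1,8)(W), (0,8)(W), (3,6)(W), (3,5)(W), (3,4)(W), (2,7)(W), all W → L
(4,1): only reaches (2,1)(W), (1,1)(W), (3,0)(W), all W → L
(4,7): only reaches (2,7)(W), (1,7)(W), (4,5)(W), (4,4)(W), (4,3)(W), (3,6)(W), all W → L
(5,0): only reaches (3,0)(W), (2,0)(W), all W → L
(5,1): only reaches (3,1)(W), (2,1)(W), (4,0)(W), all W → L
(5,6): only reaches (3,6)(W), (2,6)(W), (5,4)(W), (5,3)(W), (5,2)(W), (4,5)(W), all W → L
(5,7): only reaches (3,7)(W), (2,7)(W), (5,5)(W), (5,4)(W), (5,3)(W), (4,6)(W), all W → L
(6,0): only reaches (4,0)(W), (3,0)(W), all W → L
(6,5): only reaches (4,5)(W), (3,5)(W), (6,3)(W), (6,2)(W), (6,1)(W), (5,4)(W), all W → L
(6,6): only reaches (4,6)(W), (3,6)(W), (6,4)(W), (6,3)(W), (6,2)(W), (5,5)(W), all W → L
(7,2): only reaches (5,2)(W), (4,2)(W), (7,0)(W), (6,1)(W), all W → L
(7,3): only reaches (5,3)(W), (4,3)(W), (7,1)(W), (7,0)(W), (6,2)(W), all W → L
(7,8): only reaches (5,8)(W), (4,8)(W), (7,6)(W), (7,5)(W), (7,4)(W), (6,7)(W), all W → L
Every other cell has at least one move into one of the L cells above, so it is W.
L cells per row: a=0: 4, a=1: 3, a=2: 3, a=3: 2, a=4: 2, a=5: 4, a=6: 3, a=7: 3; total 24.

24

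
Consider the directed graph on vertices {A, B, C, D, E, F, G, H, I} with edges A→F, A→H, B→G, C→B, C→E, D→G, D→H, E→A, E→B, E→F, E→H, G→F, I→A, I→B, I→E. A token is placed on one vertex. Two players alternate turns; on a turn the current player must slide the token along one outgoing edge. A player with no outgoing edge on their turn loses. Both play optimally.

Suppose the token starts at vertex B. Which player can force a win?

The second player wins.

Label each position W (a win for the player to move) or L (a loss). A position with no legal move is L; any other position is W exactly when some move reaches an L, and L when every move reaches a W.
Every edge goes from a vertex to one that appears earlier in the order F, H, A, G, B, D, E, C, I, so processing vertices in that order labels each vertex after all of its successors.
F: no outgoing edge → L
H: no outgoing edge → L
A: W (go to H, an L position)
G: W (go to F, an L position)
B: L (sole option G(W) is W)
D: W (go to H, an L position)
E: W (go to B, an L position)
C: W (go to B, an L position)
I: W (go to B, an L position)
Every move from B reaches a W position, so the mover loses.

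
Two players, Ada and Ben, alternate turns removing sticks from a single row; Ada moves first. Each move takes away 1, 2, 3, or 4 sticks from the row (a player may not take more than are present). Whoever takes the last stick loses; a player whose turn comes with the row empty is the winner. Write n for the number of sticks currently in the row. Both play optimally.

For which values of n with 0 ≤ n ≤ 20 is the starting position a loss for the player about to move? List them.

Work bottom-up. With no move the player to move wins. Otherwise the position is W if at least one move leads to an L position for the opponent, and L if every move leads to a W.
n=0: no move; the opponent has just taken the last stick and therefore loses → W
n=1: L (sole option 0(W) is W)
n=2: W (go to 1, an L position)
n=3: W (go to 1, an L position)
n=4: W (go to 1, an L position)
n=5: W (go to 1, an L position)
n=6: L (options 5(W), 4(W), 3(W), 2(W) are all W)
n=7: W (go to 6, an L position)
n=8: W (go to 6, an L position)
n=9: W (go to 6, an L position)
n=10: W (go to 6, an L position)
n=11: L (options 10(W), 9(W), 8(W), 7(W) are all W)
n=12: W (go to 11, an L position)
n=13: W (go to 11, an L position)
n=14: W (go to 11, an L position)
n=15: W (go to 11, an L position)
n=16: L (options 15(W), 14(W), 13(W), 12(W) are all W)
n=17: W (go to 16, an L position)
n=18: W (go to 16, an L position)
n=19: W (go to 16, an L position)
n=20: W (go to 16, an L position)
Reading off the rows marked L gives the requested list; there are 4 such values of n.

1, 6, 11, 16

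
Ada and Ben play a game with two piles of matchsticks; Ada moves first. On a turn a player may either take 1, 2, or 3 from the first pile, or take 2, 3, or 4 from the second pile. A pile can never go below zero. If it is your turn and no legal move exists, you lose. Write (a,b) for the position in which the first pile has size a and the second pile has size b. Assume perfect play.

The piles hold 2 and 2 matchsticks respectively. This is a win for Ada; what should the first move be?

Use the standard recursion: the mover loses at a terminal position; elsewhere, the mover wins exactly when some move hands the opponent an L position.
No move ever increases a pile, so every position that can arise here has a ≤ 2 and b ≤ 2; it is enough to label the cells with 0 ≤ a ≤ 2 and 0 ≤ b ≤ 2.
Every move lowers a or b (never raises either), so fill the grid row by row in increasing a, and left to right within a row: each cell's successors are then already labelled.
      b=0  b=1  b=2
a=0:    L    L    W
a=1:    W    W    L
a=2:    W    W    W
Cells with no legal move (terminal, hence L): (0,0), (0,1).
The remaining L cells, each justified by listing all of its moves:
(1,2): moves to (0,2)(W), (1,0)(W); every one is W ⇒ L
Every other cell has at least one move into one of the L cells above, so it is W.
From (2,2), the L positions reachable in one move are: (1,2).

Move to (1,2).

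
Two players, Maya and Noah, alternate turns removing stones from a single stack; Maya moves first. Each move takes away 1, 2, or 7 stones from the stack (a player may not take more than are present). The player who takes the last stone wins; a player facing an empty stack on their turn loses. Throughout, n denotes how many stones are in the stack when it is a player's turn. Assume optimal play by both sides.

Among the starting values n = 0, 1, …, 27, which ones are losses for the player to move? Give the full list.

Build the W/L table. Terminal = L. A non-terminal position is W if it has a move to some L; otherwise it is L.
n=0: no move → L
n=1: W (go to 0, an L position)
n=2: W (go to 0, an L position)
n=3: L (options 2(W), 1(W) are all W)
n=4: W (go to 3, an L position)
n=5: W (go to 3, an L position)
n=6: L (options 5(W), 4(W) are all W)
n=7: W (go to 6, an L position)
n=8: W (go to 6, an L position)
n=9: L (options 8(W), 7(W), 2(W) are all W)
n=10: W (go to 9, an L position)
n=11: W (go to 9, an L position)
n=12: L (options 11(W), 10(W), 5(W) are all W)
n=13: W (go to 12, an L position)
n=14: W (go to 12, an L position)
n=15: L (options 14(W), 13(W), 8(W) are all W)
n=16: W (go to 15, an L position)
n=17: W (go to 15, an L position)
n=18: L (options 17(W), 16(W), 11(W) are all W)
n=19: W (go to 18, an L position)
n=20: W (go to 18, an L position)
n=21: L (options 20(W), 19(W), 14(W) are all W)
n=22: W (go to 21, an L position)
n=23: W (go to 21, an L position)
n=24: L (options 23(W), 22(W), 17(W) are all W)
n=25: W (go to 24, an L position)
n=26: W (go to 24, an L position)
n=27: L (options 26(W), 25(W), 20(W) are all W)
The losing starting values of n are exactly the entries labelled L in this table (10 of them).

0, 3, 6, 9, 12, 15, 18, 21, 24, 27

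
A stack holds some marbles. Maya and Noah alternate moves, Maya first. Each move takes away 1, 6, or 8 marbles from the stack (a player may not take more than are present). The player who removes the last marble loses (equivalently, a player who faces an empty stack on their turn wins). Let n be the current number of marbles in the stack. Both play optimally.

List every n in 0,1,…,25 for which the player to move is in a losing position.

Classify positions by backward induction: terminal positions (no move available) are W. From any other position, the mover wins iff some move reaches an L.
n=0: no move; the opponent has just taken the last marble and therefore loses → W
n=1: the only move is to 0(W), a W ⇒ L
n=2: can move to 1, which is L ⇒ W
n=3: the only move is to 2(W), a W ⇒ L
n=4: can move to 3, which is L ⇒ W
n=5: the only move is to 4(W), a W ⇒ L
n=6: can move to 5, which is L ⇒ W
n=7: can move to 1, which is L ⇒ W
n=8: moves to 7(W), 2(W), 0(W); every one is W ⇒ L
n=9: can move to 8, which is L ⇒ W
n=10: moves to 9(W), 4(W), 2(W); every one is W ⇒ L
n=11: can move to 10, which is L ⇒ W
n=12: moves to 11(W), 6(W), 4(W); every one is W ⇒ L
n=13: can move to 12, which is L ⇒ W
n=14: can move to 8, which is L ⇒ W
n=15: moves to 14(W), 9(W), 7(W); every one is W ⇒ L
n=16: can move to 15, which is L ⇒ W
n=17: moves to 16(W), 11(W), 9(W); every one is W ⇒ L
n=18: can move to 17, which is L ⇒ W
n=19: moves to 18(W), 13(W), 11(W); every one is W ⇒ L
n=20: can move to 19, which is L ⇒ W
n=21: can move to 15, which is L ⇒ W
n=22: moves to 21(W), 16(W), 14(W); every one is W ⇒ L
n=23: can move to 22, which is L ⇒ W
n=24: moves to 23(W), 18(W), 16(W); every one is W ⇒ L
n=25: can move to 24, which is L ⇒ W
The losing starting values of n are exactly the entries labelled L in this table (11 of them).

1, 3, 5, 8, 10, 12, 15, 17, 19, 22, 24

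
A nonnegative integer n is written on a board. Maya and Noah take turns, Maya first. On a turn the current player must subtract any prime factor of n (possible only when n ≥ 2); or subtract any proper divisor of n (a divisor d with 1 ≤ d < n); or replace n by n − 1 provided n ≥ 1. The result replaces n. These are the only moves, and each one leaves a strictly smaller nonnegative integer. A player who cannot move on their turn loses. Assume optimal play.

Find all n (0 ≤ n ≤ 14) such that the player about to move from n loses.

Compute win/loss labels from the base case upward. A position with no move is L. Any other position is W if it can reach an L in one move, else L.
n=0: no move → L
n=1: reaches L-position 0 → W
n=2: reaches L-position 0 → W
n=3: reaches L-position 0 → W
n=4: only reaches 2(W), 3(W), all W → L
n=5: reaches L-position 0 → W
n=6: reaches L-position 4 → W
n=7: reaches L-position 0 → W
n=8: reaches L-position 4 → W
n=9: only reaches 6(W), 8(W), all W → L
n=10: reaches L-position 9 → W
n=11: reaches L-position 0 → W
n=12: reaches L-position 9 → W
n=13: reaches L-position 0 → W
n=14: only reaches 7(W), 12(W), 13(W), all W → L
The losing starting values of n are exactly the entries labelled L in this table (4 of them).

0, 4, 9, 14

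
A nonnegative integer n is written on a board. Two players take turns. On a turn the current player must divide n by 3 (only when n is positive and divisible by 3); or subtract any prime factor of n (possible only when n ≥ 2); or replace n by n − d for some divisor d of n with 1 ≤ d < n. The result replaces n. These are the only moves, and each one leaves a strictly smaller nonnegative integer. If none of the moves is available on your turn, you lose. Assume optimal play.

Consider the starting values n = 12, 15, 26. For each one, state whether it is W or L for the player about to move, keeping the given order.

12: W, 15: W, 26: L

Compute win/loss labels from the base case upward. A position with no move is L. Any other position is W if it can reach an L in one move, else L.
n=0: no move → L
n=1: no move → L
n=2: W (go to 0, an L position)
n=3: W (go to 0, an L position)
n=4: L (options 2(W), 3(W) are all W)
n=5: W (go to 0, an L position)
n=6: W (go to 4, an L position)
n=7: W (go to 0, an L position)
n=8: W (go to 4, an L position)
n=9: L (options 3(W), 6(W), 8(W) are all W)
n=10: W (go to 9, an L position)
n=11: W (go to 0, an L position)
n=12: W (go to 4, an L position)
n=13: W (go to 0, an L position)
n=14: L (options 7(W), 12(W), 13(W) are all W)
n=15: W (go to 14, an L position)
n=16: W (go to 14, an L position)
n=17: W (go to 0, an L position)
n=18: W (go to 9, an L position)
n=19: W (go to 0, an L position)
n=20: L (options 10(W), 15(W), 16(W), 18(W), 19(W) are all W)
n=21: W (go to 14, an L position)
n=22: W (go to 20, an L position)
n=23: W (go to 0, an L position)
n=24: W (go to 20, an L position)
n=25: W (go to 20, an L position)
n=26: L (options 13(W), 24(W), 25(W) are all W)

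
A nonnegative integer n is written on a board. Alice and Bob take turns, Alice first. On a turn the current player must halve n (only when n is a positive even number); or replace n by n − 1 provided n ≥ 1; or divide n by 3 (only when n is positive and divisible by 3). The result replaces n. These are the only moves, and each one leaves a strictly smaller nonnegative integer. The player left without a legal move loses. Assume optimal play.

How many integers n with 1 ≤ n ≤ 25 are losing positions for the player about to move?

10

Classify positions by backward induction: terminal positions (no move available) are L. From any other position, the mover wins iff some move reaches an L.
n=0: no move → L
n=1: reaches L-position 0 → W
n=2: only reaches 1(W), which is W → L
n=3: reaches L-position 2 → W
n=4: reaches L-position 2 → W
n=5: only reaches 4(W), which is W → L
n=6: reaches L-position 2 → W
n=7: only reaches 6(W), which is W → L
n=8: reaches L-position 7 → W
n=9: only reaches 3(W), 8(W), all W → L
n=10: reaches L-position 5 → W
n=11: only reaches 10(W), which is W → L
n=12: reaches L-position 11 → W
n=13: only reaches 12(W), which is W → L
n=14: reaches L-position 7 → W
n=15: reaches L-position 5 → W
n=16: only reaches 8(W), 15(W), all W → L
n=17: reaches L-position 16 → W
n=18: reaches L-position 9 → W
n=19: only reaches 18(W), which is W → L
n=20: reaches L-position 19 → W
n=21: reaches L-position 7 → W
n=22: reaches L-position 11 → W
n=23: only reaches 22(W), which is W → L
n=24: reaches L-position 23 → W
n=25: only reaches 24(W), which is W → L
L entries with 1 ≤ n ≤ 25 (n=0 is outside the asked range and is not counted): n = 2, 5, 7, 9, 11, 13, 16, 19, 23, 25; that makes 10.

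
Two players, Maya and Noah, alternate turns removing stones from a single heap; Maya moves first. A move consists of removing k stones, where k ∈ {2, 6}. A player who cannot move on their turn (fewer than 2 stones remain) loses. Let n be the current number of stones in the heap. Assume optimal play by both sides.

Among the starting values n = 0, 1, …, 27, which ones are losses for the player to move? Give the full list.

0, 1, 4, 5, 8, 9, 12, 13, 16, 17, 20, 21, 24, 25

Build the W/L table. Terminal = L. A non-terminal position is W if it has a move to some L; otherwise it is L.
n=0: no move → L
n=1: no move → L
n=2: reaches L-position 0 → W
n=3: reaches L-position 1 → W
n=4: only reaches 2(W), which is W → L
n=5: only reaches 3(W), which is W → L
n=6: reaches L-position 4 → W
n=7: reaches L-position 5 → W
n=8: only reaches 6(W), 2(W), all W → L
n=9: only reaches 7(W), 3(W), all W → L
n=10: reaches L-position 8 → W
n=11: reaches L-position 9 → W
n=12: only reaches 10(W), 6(W), all W → L
n=13: only reaches 11(W), 7(W), all W → L
n=14: reaches L-position 12 → W
n=15: reaches L-position 13 → W
n=16: only reaches 14(W), 10(W), all W → L
n=17: only reaches 15(W), 11(W), all W → L
n=18: reaches L-position 16 → W
n=19: reaches L-position 17 → W
n=20: only reaches 18(W), 14(W), all W → L
n=21: only reaches 19(W), 15(W), all W → L
n=22: reaches L-position 20 → W
n=23: reaches L-position 21 → W
n=24: only reaches 22(W), 18(W), all W → L
n=25: only reaches 23(W), 19(W), all W → L
n=26: reaches L-position 24 → W
n=27: reaches L-position 25 → W
Reading off the rows marked L gives the requested list; there are 14 such values of n.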